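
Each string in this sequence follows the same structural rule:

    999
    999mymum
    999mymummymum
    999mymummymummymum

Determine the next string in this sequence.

999mymummymummymummymum

The strings grow by a fixed suffix mymum each time.
So the next term is 999mymummymummymum·mymum.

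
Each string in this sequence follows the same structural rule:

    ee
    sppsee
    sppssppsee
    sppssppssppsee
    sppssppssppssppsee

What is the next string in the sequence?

Every step adds spps at the front: s(k+1) = spps·s(k).
Applying this once more to sppssppssppssppsee:

sppssppssppssppssppsee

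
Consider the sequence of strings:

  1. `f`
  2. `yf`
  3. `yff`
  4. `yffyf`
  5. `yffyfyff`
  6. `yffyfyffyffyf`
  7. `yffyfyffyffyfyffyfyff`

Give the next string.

From term 3 onward, concatenate the last term with the second-to-last: yf·f = yff, yff·yf = yffyf, …
Continuing: yffyfyffyffyfyffyfyff · yffyfyffyffyf gives term 8.

yffyfyffyffyfyffyfyffyffyfyffyffyf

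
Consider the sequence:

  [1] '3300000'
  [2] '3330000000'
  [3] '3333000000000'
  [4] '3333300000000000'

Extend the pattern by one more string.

3333330000000000000

Term n consists of n 3's, followed by 2n+1 0's, where the shown terms are n = 2, 3, 4, 5.
At n = 6 the blocks have lengths 6, 13.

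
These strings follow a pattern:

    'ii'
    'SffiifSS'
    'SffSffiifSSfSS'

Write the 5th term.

SffSffSffSffiifSSfSSfSSfSS

s(k+1) = Sff·s(k)·fSS, so each term gains Sff as a prefix and fSS as a suffix.
From SffSffiifSSfSS, 2 further steps: SffSffiifSSfSS → SffSffSffiifSSfSSfSS → (answer).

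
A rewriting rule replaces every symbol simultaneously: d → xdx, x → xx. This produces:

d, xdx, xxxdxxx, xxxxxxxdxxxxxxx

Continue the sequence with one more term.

Rewriting the 15 symbols of xxxxxxxdxxxxxxx one by one yields xx xx xx xx xx xx xx xdx xx xx xx xx xx xx xx; concatenated:

xxxxxxxxxxxxxxxdxxxxxxxxxxxxxxx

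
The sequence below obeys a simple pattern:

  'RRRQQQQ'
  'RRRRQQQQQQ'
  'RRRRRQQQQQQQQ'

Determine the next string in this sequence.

RRRRRRQQQQQQQQQQ

Term n consists of n+1 R's, followed by 2n Q's, where the shown terms are n = 2, 3, 4.
Setting n = 5 gives 6, 10 characters in each block.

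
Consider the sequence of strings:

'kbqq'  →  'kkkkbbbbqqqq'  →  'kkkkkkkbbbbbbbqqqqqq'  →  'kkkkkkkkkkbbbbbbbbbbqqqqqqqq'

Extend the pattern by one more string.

kkkkkkkkkkkkkbbbbbbbbbbbbbqqqqqqqqqq

The n-th term is 3n-2 k's then 3n-2 b's then 2n q's (n = 1, 2, …).
For the next term, n = 5, so the run lengths are 13, 13, 10.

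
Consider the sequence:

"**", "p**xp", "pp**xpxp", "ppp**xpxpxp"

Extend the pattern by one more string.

pppp**xpxpxpxp

Each term wraps the previous one in p on the left and xp on the right.
So the next term is p·ppp**xpxpxp·xp.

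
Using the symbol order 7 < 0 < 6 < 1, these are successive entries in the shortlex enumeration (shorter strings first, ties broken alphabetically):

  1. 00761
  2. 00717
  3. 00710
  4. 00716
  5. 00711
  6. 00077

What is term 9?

Advancing 3 positions from 00077 through 00077 → 00070 → 00076 reaches term 9.

00071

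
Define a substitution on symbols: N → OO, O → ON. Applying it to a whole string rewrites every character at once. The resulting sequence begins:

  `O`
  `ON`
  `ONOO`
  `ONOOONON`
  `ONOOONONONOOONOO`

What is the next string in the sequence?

Applying the rule to each of the 16 symbols of ONOOONONONOOONOO gives the pieces ON OO ON ON ON OO ON OO ON OO ON ON ON OO ON ON, which concatenate to the answer.

ONOOONONONOOONOOONOOONONONOOONON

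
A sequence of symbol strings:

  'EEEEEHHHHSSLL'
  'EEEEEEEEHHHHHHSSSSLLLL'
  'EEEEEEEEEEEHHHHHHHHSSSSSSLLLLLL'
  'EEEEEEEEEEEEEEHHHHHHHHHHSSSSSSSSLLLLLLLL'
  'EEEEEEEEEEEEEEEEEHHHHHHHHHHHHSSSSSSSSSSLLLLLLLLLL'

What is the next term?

EEEEEEEEEEEEEEEEEEEEHHHHHHHHHHHHHHSSSSSSSSSSSSLLLLLLLLLLLL

Term n consists of 3n+2 E's, followed by 2n+2 H's, followed by 2n S's, followed by 2n L's (n = 1, 2, …).
Setting n = 6 gives 20, 14, 12, 12 characters in each block.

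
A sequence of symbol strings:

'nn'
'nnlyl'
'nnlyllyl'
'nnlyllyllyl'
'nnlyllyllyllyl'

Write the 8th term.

nnlyllyllyllyllyllyllyl

Each term is the previous one with lyl appended.
From nnlyllyllyllyl, 3 further steps: nnlyllyllyllyl → nnlyllyllyllyllyl → nnlyllyllyllyllyllyl → (answer).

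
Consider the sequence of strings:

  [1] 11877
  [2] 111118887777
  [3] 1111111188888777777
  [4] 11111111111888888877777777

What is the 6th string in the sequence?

Term n consists of 3n-1 1's, followed by 2n-1 8's, followed by 2n 7's (n = 1, 2, …).
At n = 6 the blocks have lengths 17, 11, 12.

1111111111111111188888888888777777777777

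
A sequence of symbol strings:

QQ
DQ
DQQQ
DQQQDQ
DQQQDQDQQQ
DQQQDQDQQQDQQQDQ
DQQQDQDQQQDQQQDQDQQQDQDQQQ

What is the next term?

From term 3 onward, concatenate the last term with the second-to-last: DQ·QQ = DQQQ, DQQQ·DQ = DQQQDQ, …
The next term joins DQQQDQDQQQDQQQDQDQQQDQDQQQ and DQQQDQDQQQDQQQDQ.

DQQQDQDQQQDQQQDQDQQQDQDQQQDQQQDQDQQQDQQQDQ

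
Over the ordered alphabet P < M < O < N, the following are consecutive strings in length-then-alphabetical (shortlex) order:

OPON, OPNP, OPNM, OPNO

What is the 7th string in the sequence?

OMPM

Continuing the enumeration 3 steps past OPNO: OPNO → OPNN → OMPP → (answer).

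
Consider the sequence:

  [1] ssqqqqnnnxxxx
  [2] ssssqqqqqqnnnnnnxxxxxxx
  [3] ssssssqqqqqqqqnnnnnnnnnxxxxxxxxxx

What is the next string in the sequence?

ssssssssqqqqqqqqqqnnnnnnnnnnnnxxxxxxxxxxxxx

Each string has the form s^{2n} q^{2n+2} n^{3n} x^{3n+1} (n = 1, 2, …).
For the next term, n = 4, so the run lengths are 8, 10, 12, 13.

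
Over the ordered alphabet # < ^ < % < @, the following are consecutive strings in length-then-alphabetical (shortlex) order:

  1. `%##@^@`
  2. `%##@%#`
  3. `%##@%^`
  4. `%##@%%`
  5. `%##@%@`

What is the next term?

Treat %##@%@ as a base-4 numeral over the given alphabet and add one, carrying through any trailing @'s.

%##@@#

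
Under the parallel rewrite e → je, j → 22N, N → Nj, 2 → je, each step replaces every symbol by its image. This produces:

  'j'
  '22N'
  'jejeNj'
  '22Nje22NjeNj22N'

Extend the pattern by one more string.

jejeNj22NjejejeNj22NjeNj22NjejeNj

φ(22Nje22NjeNj22N) expands symbol-by-symbol to je je Nj 22N je je je Nj 22N je Nj 22N je je Nj; joining the 15 pieces gives the next term.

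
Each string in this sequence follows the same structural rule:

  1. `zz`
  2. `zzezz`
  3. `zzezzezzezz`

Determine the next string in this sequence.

Every step duplicates the string with 'e' between the halves.
One more doubling of zzezzezzezz gives the answer.

zzezzezzezzezzezzezzezz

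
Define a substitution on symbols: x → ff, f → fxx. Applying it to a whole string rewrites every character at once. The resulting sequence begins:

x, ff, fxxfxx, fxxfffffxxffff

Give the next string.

Rewriting the 14 symbols of fxxfffffxxffff one by one yields fxx ff ff fxx fxx fxx fxx fxx ff ff fxx fxx fxx fxx; concatenated:

fxxfffffxxfxxfxxfxxfxxfffffxxfxxfxxfxx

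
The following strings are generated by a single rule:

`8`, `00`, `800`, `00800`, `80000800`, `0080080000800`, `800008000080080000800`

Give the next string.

This is a Fibonacci-style word recurrence s(k) = s(k−2)·s(k−1): e.g. 8·00 = 800.
So term 8 is 0080080000800·800008000080080000800.

0080080000800800008000080080000800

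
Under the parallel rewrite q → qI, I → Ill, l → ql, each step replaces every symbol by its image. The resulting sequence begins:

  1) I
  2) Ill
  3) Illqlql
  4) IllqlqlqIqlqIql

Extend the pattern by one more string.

IllqlqlqIqlqIqlqIIllqIqlqIIllqIql

φ(IllqlqlqIqlqIql) expands symbol-by-symbol to Ill ql ql qI ql qI ql qI Ill qI ql qI Ill qI ql; joining the 15 pieces gives the next term.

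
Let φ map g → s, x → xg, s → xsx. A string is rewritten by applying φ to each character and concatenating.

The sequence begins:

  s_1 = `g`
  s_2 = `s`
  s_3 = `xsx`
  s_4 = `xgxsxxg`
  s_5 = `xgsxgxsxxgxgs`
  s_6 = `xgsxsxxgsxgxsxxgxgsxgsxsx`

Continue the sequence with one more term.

Replace each of the 25 characters of xgsxsxxgsxgxsxxgxgsxgsxsx in place — xg s xsx xg xsx xg xg s xsx xg s xg xsx xg xg s xg s xsx xg s xsx xg xsx xg — and concatenate.

xgsxsxxgxsxxgxgsxsxxgsxgxsxxgxgsxgsxsxxgsxsxxgxsxxg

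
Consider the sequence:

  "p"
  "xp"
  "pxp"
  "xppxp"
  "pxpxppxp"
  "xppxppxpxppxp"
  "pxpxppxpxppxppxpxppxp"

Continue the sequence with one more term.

xppxppxpxppxppxpxppxpxppxppxpxppxp

From term 3 onward, concatenate the second-to-last term with the last: p·xp = pxp, xp·pxp = xppxp, …
So term 8 is xppxppxpxppxp·pxpxppxpxppxppxpxppxp.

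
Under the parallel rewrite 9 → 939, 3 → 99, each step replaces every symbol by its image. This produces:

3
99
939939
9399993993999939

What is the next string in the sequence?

Rewriting the 16 symbols of 9399993993999939 one by one yields 939 99 939 939 939 939 99 939 939 99 939 939 939 939 99 939; concatenated:

93999939939939939999399399993993993993999939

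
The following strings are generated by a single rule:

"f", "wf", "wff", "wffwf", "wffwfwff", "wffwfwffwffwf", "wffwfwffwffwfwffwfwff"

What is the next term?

This is a Fibonacci-style word recurrence s(k) = s(k−1)·s(k−2): e.g. wf·f = wff.
The next term joins wffwfwffwffwfwffwfwff and wffwfwffwffwf.

wffwfwffwffwfwffwfwffwffwfwffwffwf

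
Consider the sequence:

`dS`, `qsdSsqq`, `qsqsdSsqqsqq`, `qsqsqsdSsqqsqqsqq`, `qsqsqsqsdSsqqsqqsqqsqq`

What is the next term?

qsqsqsqsqsdSsqqsqqsqqsqqsqq

s(k+1) = qs·s(k)·sqq, so each term gains qs as a prefix and sqq as a suffix.
So the next term is qs·qsqsqsqsdSsqqsqqsqqsqq·sqq.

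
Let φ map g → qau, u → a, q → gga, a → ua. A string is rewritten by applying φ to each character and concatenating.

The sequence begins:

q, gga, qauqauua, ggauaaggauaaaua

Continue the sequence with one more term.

φ(ggauaaggauaaaua) expands symbol-by-symbol to qau qau ua a ua ua qau qau ua a ua ua ua a ua; joining the 15 pieces gives the next term.

qauqauuaauauaqauqauuaauauauaaua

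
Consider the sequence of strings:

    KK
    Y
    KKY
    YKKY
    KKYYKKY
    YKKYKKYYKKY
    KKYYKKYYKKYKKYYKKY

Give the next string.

YKKYKKYYKKYKKYYKKYYKKYKKYYKKY

This is a Fibonacci-style word recurrence s(k) = s(k−2)·s(k−1): e.g. KK·Y = KKY.
The next term joins YKKYKKYYKKY and KKYYKKYYKKYKKYYKKY.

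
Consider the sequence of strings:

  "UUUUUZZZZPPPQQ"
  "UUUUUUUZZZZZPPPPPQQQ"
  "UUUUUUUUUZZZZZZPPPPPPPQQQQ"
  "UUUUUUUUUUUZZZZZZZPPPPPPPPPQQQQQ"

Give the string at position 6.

Reading off run lengths: U runs 5, 7, 9, 11; Z runs 4, 5, 6, 7; P runs 3, 5, 7, 9; Q runs 2, 3, 4, 5 — each is linear in n (n = 1, 2, …).
At n = 6 the blocks have lengths 15, 9, 13, 7.

UUUUUUUUUUUUUUUZZZZZZZZZPPPPPPPPPPPPPQQQQQQQ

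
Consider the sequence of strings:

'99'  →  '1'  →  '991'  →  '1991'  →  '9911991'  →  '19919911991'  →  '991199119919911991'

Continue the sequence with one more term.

19919911991991199119919911991

Each term (from the third on) is the two preceding terms concatenated in order: term 3 = 99·1 = 991.
So term 8 is 19919911991·991199119919911991.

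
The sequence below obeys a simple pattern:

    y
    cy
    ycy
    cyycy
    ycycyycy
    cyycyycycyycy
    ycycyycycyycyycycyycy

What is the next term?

cyycyycycyycyycycyycycyycyycycyycy

This is a Fibonacci-style word recurrence s(k) = s(k−2)·s(k−1): e.g. y·cy = ycy.
So term 8 is cyycyycycyycy·ycycyycycyycyycycyycy.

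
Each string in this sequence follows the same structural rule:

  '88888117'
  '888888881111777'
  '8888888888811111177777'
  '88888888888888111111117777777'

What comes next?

888888888888888881111111111777777777

Each string has the form 8^{3n+2} 1^{2n} 7^{2n-1} (n = 1, 2, …).
Setting n = 5 gives 17, 10, 9 characters in each block.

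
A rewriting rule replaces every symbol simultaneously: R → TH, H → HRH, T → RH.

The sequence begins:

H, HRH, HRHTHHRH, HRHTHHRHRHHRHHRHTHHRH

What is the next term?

HRHTHHRHRHHRHHRHTHHRHTHHRHHRHTHHRHHRHTHHRHRHHRHHRHTHHRH

φ(HRHTHHRHRHHRHHRHTHHRH) expands symbol-by-symbol to HRH TH HRH RH HRH HRH TH HRH TH HRH HRH TH HRH HRH TH HRH RH HRH HRH TH HRH; joining the 21 pieces gives the next term.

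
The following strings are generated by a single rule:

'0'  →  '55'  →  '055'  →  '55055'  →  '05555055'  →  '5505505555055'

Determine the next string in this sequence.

This is a Fibonacci-style word recurrence s(k) = s(k−2)·s(k−1): e.g. 0·55 = 055.
So term 7 is 05555055·5505505555055.

055550555505505555055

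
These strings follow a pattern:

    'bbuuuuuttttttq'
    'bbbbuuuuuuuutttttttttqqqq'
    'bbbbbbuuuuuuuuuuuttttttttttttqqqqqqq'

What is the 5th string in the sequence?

The n-th term is 2n b's then 3n+2 u's then 3n+3 t's then 3n-2 q's (n = 1, 2, …).
For term 5, n = 5, so the run lengths are 10, 17, 18, 13.

bbbbbbbbbbuuuuuuuuuuuuuuuuuttttttttttttttttttqqqqqqqqqqqqq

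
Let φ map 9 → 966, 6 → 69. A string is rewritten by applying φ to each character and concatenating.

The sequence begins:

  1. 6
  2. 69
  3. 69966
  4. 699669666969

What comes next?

Rewriting each symbol of 699669666969: 6→69, 9→966, 9→966, 6→69, 6→69, 9→966, 6→69, 6→69, 6→69, 9→966, 6→69, 9→966, which concatenates to 69 966 966 69 69 966 69 69 69 966 69 966.

69966966696996669696996669966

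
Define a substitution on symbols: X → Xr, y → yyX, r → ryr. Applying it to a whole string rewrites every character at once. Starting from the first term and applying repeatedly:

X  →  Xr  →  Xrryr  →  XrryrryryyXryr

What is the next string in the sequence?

XrryrryryyXryrryryyXryryyXyyXXrryryyXryr

φ(XrryrryryyXryr) expands symbol-by-symbol to Xr ryr ryr yyX ryr ryr yyX ryr yyX yyX Xr ryr yyX ryr; joining the 14 pieces gives the next term.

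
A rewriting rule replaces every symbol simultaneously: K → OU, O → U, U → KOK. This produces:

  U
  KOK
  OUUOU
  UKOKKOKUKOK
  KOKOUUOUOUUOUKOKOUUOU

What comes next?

Replace each of the 21 characters of KOKOUUOUOUUOUKOKOUUOU in place — OU U OU U KOK KOK U KOK U KOK KOK U KOK OU U OU U KOK KOK U KOK — and concatenate.

OUUOUUKOKKOKUKOKUKOKKOKUKOKOUUOUUKOKKOKUKOK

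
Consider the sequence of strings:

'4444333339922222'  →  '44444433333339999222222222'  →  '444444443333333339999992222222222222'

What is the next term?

4444444444333333333339999999922222222222222222

The n-th term is 2n+2 4's then 2n+3 3's then 2n 9's then 4n+1 2's (n = 1, 2, …).
Setting n = 4 gives 10, 11, 8, 17 characters in each block.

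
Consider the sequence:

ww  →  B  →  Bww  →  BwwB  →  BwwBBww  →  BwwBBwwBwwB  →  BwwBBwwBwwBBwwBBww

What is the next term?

BwwBBwwBwwBBwwBBwwBwwBBwwBwwB

Each term (from the third on) is the previous term followed by the one before it: term 3 = B·ww = Bww.
The next term joins BwwBBwwBwwBBwwBBww and BwwBBwwBwwB.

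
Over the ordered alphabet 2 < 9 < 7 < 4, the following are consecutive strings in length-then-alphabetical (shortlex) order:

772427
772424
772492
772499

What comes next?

The successor of 772499 increments the rightmost position that isn't already 4 and resets every position after it to 2.

772497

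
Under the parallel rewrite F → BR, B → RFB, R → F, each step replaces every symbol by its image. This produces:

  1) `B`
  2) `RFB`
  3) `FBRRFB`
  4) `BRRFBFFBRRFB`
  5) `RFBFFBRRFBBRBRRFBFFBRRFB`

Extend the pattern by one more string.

Rewriting the 24 symbols of RFBFFBRRFBBRBRRFBFFBRRFB one by one yields F BR RFB BR BR RFB F F BR RFB RFB F RFB F F BR RFB BR BR RFB F F BR RFB; concatenated:

FBRRFBBRBRRFBFFBRRFBRFBFRFBFFBRRFBBRBRRFBFFBRRFB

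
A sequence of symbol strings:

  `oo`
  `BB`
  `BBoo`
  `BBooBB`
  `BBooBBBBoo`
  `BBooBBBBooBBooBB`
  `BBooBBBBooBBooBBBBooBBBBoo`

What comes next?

Each term (from the third on) is the previous term followed by the one before it: term 3 = BB·oo = BBoo.
Continuing: BBooBBBBooBBooBBBBooBBBBoo · BBooBBBBooBBooBB gives term 8.

BBooBBBBooBBooBBBBooBBBBooBBooBBBBooBBooBB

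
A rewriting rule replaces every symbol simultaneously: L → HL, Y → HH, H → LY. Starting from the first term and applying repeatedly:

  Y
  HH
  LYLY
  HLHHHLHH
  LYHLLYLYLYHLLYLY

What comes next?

HLHHLYHLHLHHHLHHHLHHLYHLHLHHHLHH

Applying the rule to each of the 16 symbols of LYHLLYLYLYHLLYLY gives the pieces HL HH LY HL HL HH HL HH HL HH LY HL HL HH HL HH, which concatenate to the answer.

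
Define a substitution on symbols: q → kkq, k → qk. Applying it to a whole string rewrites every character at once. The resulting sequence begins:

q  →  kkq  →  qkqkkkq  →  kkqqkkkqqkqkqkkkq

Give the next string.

qkqkkkqkkqqkqkqkkkqkkqqkkkqqkkkqqkqkqkkkq

Replace each of the 17 characters of kkqqkkkqqkqkqkkkq in place — qk qk kkq kkq qk qk qk kkq kkq qk kkq qk kkq qk qk qk kkq — and concatenate.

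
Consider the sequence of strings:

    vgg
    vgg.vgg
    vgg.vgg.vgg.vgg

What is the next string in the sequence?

Every step duplicates the string with '.' between the halves.
So the next term is two copies of vgg.vgg.vgg.vgg with '.' between the halves.

vgg.vgg.vgg.vgg.vgg.vgg.vgg.vgg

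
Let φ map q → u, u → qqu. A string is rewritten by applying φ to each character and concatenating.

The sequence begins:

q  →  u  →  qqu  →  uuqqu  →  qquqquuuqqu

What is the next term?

uuqquuuqquqquqquuuqqu

Apply φ to qquqquuuqqu symbol by symbol: q→u, q→u, u→qqu, q→u, q→u, u→qqu, u→qqu, u→qqu, q→u, q→u, u→qqu; joined: u u qqu u u qqu qqu qqu u u qqu.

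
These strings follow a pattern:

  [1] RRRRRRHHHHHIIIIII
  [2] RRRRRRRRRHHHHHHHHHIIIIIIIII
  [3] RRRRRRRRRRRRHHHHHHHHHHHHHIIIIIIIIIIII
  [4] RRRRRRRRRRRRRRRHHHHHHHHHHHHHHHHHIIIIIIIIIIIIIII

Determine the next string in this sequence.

RRRRRRRRRRRRRRRRRRHHHHHHHHHHHHHHHHHHHHHIIIIIIIIIIIIIIIIII

Reading off run lengths: R runs 6, 9, 12, 15; H runs 5, 9, 13, 17; I runs 6, 9, 12, 15 — each is linear in n (n = 1, 2, …).
Setting n = 5 gives 18, 21, 18 characters in each block.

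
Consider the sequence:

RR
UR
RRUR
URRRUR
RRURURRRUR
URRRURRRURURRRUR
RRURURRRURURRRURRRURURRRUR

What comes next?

URRRURRRURURRRURRRURURRRURURRRURRRURURRRUR

From term 3 onward, concatenate the second-to-last term with the last: RR·UR = RRUR, UR·RRUR = URRRUR, …
The next term joins URRRURRRURURRRUR and RRURURRRURURRRURRRURURRRUR.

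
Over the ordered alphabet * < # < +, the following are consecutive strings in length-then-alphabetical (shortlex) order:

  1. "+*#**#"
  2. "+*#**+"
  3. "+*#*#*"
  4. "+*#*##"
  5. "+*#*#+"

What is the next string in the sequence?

+*#*+*

Find the rightmost character of +*#*#+ below +, bump it to the next letter, and reset everything to its right to *.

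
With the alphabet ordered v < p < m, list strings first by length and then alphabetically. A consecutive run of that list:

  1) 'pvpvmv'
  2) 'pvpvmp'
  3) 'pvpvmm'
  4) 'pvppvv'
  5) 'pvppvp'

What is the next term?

pvppvm

Treat pvppvp as a base-3 numeral over the given alphabet and add one, carrying through any trailing m's.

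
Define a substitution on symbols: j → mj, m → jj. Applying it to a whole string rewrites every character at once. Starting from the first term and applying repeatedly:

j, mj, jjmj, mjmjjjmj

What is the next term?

Expanding mjmjjjmj: m→jj, j→mj, m→jj, j→mj, j→mj, j→mj, m→jj, j→mj. Concatenated: jj mj jj mj mj mj jj mj.

jjmjjjmjmjmjjjmj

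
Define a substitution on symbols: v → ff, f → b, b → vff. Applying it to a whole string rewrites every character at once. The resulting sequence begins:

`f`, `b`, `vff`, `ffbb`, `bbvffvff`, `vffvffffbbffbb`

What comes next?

Applying the rule to each of the 14 symbols of vffvffffbbffbb gives the pieces ff b b ff b b b b vff vff b b vff vff, which concatenate to the answer.

ffbbffbbbbvffvffbbvffvff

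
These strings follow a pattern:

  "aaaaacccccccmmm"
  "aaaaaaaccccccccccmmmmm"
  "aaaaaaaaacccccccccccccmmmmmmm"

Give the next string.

Each string has the form a^{2n+1} c^{3n+1} m^{2n-1}, where the shown terms are n = 2, 3, 4.
For the next term, n = 5, so the run lengths are 11, 16, 9.

aaaaaaaaaaaccccccccccccccccmmmmmmmmm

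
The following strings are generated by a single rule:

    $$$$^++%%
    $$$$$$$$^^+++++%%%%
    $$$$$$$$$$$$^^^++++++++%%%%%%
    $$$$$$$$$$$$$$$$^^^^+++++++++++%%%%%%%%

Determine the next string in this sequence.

Each string has the form $^{4n} ^^{n} +^{3n-1} %^{2n} (n = 1, 2, …).
Setting n = 5 gives 20, 5, 14, 10 characters in each block.

$$$$$$$$$$$$$$$$$$$$^^^^^++++++++++++++%%%%%%%%%%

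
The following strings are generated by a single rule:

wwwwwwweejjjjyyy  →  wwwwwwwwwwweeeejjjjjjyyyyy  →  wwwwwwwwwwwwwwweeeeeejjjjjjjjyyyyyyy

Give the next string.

Reading off run lengths: w runs 7, 11, 15; e runs 2, 4, 6; j runs 4, 6, 8; y runs 3, 5, 7 — each is linear in n, where the shown terms are n = 2, 3, 4.
Setting n = 5 gives 19, 8, 10, 9 characters in each block.

wwwwwwwwwwwwwwwwwwweeeeeeeejjjjjjjjjjyyyyyyyyy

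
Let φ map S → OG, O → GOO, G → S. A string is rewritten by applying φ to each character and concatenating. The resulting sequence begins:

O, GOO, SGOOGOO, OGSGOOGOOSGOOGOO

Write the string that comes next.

Rewriting the 16 symbols of OGSGOOGOOSGOOGOO one by one yields GOO S OG S GOO GOO S GOO GOO OG S GOO GOO S GOO GOO; concatenated:

GOOSOGSGOOGOOSGOOGOOOGSGOOGOOSGOOGOO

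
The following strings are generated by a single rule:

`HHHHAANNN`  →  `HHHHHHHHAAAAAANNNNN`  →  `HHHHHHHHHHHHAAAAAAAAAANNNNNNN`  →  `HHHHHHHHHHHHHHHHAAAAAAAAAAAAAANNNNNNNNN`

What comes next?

HHHHHHHHHHHHHHHHHHHHAAAAAAAAAAAAAAAAAANNNNNNNNNNN

Reading off run lengths: H runs 4, 8, 12, 16; A runs 2, 6, 10, 14; N runs 3, 5, 7, 9 — each is linear in n (n = 1, 2, …).
For the next term, n = 5, so the run lengths are 20, 18, 11.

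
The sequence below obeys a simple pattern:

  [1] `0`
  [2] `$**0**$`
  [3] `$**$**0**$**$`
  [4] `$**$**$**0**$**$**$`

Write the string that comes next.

s(k+1) = $**·s(k)·**$, so each term gains $** as a prefix and **$ as a suffix.
One more step from $**$**$**0**$**$**$ gives the answer.

$**$**$**$**0**$**$**$**$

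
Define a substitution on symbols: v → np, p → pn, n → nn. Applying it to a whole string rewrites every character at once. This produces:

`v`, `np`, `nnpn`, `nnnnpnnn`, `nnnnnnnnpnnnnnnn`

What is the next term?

nnnnnnnnnnnnnnnnpnnnnnnnnnnnnnnn

Replace each of the 16 characters of nnnnnnnnpnnnnnnn in place — nn nn nn nn nn nn nn nn pn nn nn nn nn nn nn nn — and concatenate.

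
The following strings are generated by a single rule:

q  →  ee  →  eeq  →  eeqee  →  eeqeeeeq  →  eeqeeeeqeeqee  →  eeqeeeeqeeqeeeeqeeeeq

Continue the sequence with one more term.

eeqeeeeqeeqeeeeqeeeeqeeqeeeeqeeqee

From term 3 onward, concatenate the last term with the second-to-last: ee·q = eeq, eeq·ee = eeqee, …
Continuing: eeqeeeeqeeqeeeeqeeeeq · eeqeeeeqeeqee gives term 8.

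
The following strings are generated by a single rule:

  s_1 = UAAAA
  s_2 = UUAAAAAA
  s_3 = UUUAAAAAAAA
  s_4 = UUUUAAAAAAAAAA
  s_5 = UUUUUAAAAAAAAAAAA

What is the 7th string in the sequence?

UUUUUUUAAAAAAAAAAAAAAAA

Term n consists of n-1 U's, followed by 2n A's, where the shown terms are n = 2, 3, 4, 5, 6.
Setting n = 8 gives 7, 16 characters in each block.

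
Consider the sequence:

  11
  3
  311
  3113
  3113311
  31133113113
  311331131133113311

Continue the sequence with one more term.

31133113113311331131133113113

From term 3 onward, concatenate the last term with the second-to-last: 3·11 = 311, 311·3 = 3113, …
Continuing: 311331131133113311 · 31133113113 gives term 8.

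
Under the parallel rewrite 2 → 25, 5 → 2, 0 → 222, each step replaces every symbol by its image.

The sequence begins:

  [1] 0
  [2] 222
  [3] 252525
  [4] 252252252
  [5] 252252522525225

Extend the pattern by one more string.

252252522522525225225252

φ(252252522525225) expands symbol-by-symbol to 25 2 25 25 2 25 2 25 25 2 25 2 25 25 2; joining the 15 pieces gives the next term.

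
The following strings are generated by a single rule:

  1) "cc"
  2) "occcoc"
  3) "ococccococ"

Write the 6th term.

ocococococccocococococ

Each term wraps the previous one in oc on the left and oc on the right.
From ococccococ, 3 further steps: ococccococ → ocococccocococ → ococococccococococ → (answer).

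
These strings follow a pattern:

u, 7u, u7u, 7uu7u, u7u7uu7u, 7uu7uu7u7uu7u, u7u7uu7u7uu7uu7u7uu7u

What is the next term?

This is a Fibonacci-style word recurrence s(k) = s(k−2)·s(k−1): e.g. u·7u = u7u.
Continuing: 7uu7uu7u7uu7u · u7u7uu7u7uu7uu7u7uu7u gives term 8.

7uu7uu7u7uu7uu7u7uu7u7uu7uu7u7uu7u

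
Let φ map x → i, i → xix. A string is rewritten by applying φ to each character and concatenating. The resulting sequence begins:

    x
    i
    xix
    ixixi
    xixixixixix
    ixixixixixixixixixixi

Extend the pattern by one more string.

Rewriting the 21 symbols of ixixixixixixixixixixi one by one yields xix i xix i xix i xix i xix i xix i xix i xix i xix i xix i xix; concatenated:

xixixixixixixixixixixixixixixixixixixixixix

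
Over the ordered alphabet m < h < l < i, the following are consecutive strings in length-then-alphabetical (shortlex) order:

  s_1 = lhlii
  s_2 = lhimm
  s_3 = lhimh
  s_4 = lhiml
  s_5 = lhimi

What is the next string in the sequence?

lhihm

The successor of lhimi increments the rightmost position that isn't already i and resets every position after it to m.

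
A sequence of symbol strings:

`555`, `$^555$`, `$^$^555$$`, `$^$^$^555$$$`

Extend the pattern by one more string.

$^$^$^$^555$$$$

s(k+1) = $^·s(k)·$, so each term gains $^ as a prefix and $ as a suffix.
One more step from $^$^$^555$$$ gives the answer.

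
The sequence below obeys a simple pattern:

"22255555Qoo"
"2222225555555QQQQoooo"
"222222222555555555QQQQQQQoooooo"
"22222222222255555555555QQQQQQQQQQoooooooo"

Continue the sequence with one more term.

Term n consists of 3n 2's, followed by 2n+3 5's, followed by 3n-2 Q's, followed by 2n o's (n = 1, 2, …).
At n = 5 the blocks have lengths 15, 13, 13, 10.

2222222222222225555555555555QQQQQQQQQQQQQoooooooooo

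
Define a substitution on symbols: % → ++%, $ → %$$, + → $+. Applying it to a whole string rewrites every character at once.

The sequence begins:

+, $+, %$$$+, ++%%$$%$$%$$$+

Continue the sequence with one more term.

Rewriting the 14 symbols of ++%%$$%$$%$$$+ one by one yields $+ $+ ++% ++% %$$ %$$ ++% %$$ %$$ ++% %$$ %$$ %$$ $+; concatenated:

$+$+++%++%%$$%$$++%%$$%$$++%%$$%$$%$$$+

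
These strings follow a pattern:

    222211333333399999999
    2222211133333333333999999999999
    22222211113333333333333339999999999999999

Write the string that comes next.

222222211111333333333333333333399999999999999999999

The n-th term is n+2 2's then n 1's then 4n-1 3's then 4n 9's, where the shown terms are n = 2, 3, 4.
Setting n = 5 gives 7, 5, 19, 20 characters in each block.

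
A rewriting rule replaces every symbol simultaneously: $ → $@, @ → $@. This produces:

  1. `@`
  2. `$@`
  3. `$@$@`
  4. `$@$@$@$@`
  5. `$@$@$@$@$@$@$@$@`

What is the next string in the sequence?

$@$@$@$@$@$@$@$@$@$@$@$@$@$@$@$@

Replace each of the 16 characters of $@$@$@$@$@$@$@$@ in place — $@ $@ $@ $@ $@ $@ $@ $@ $@ $@ $@ $@ $@ $@ $@ $@ — and concatenate.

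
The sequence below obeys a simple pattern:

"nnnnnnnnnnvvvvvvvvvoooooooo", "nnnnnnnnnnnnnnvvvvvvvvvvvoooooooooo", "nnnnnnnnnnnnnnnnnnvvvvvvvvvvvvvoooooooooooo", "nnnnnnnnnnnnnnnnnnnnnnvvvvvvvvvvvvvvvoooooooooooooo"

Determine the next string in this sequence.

Each string has the form n^{4n-2} v^{2n+3} o^{2n+2}, where the shown terms are n = 3, 4, 5, 6.
Setting n = 7 gives 26, 17, 16 characters in each block.

nnnnnnnnnnnnnnnnnnnnnnnnnnvvvvvvvvvvvvvvvvvoooooooooooooooo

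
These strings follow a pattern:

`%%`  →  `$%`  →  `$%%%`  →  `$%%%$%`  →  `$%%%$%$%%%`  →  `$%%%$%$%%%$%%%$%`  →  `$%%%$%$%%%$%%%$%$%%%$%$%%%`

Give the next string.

$%%%$%$%%%$%%%$%$%%%$%$%%%$%%%$%$%%%$%%%$%

From term 3 onward, concatenate the last term with the second-to-last: $%·%% = $%%%, $%%%·$% = $%%%$%, …
So term 8 is $%%%$%$%%%$%%%$%$%%%$%$%%%·$%%%$%$%%%$%%%$%.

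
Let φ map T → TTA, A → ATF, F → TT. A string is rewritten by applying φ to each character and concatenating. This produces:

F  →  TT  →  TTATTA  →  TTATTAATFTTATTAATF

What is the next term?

φ(TTATTAATFTTATTAATF) expands symbol-by-symbol to TTA TTA ATF TTA TTA ATF ATF TTA TT TTA TTA ATF TTA TTA ATF ATF TTA TT; joining the 18 pieces gives the next term.

TTATTAATFTTATTAATFATFTTATTTTATTAATFTTATTAATFATFTTATT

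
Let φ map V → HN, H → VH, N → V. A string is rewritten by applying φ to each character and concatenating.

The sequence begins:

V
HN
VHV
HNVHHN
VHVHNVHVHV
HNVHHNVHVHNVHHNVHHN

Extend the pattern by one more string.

Rewriting the 19 symbols of HNVHHNVHVHNVHHNVHHN one by one yields VH V HN VH VH V HN VH HN VH V HN VH VH V HN VH VH V; concatenated:

VHVHNVHVHVHNVHHNVHVHNVHVHVHNVHVHV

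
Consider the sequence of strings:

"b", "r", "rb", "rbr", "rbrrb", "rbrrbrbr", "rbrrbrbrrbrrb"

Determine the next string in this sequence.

rbrrbrbrrbrrbrbrrbrbr

This is a Fibonacci-style word recurrence s(k) = s(k−1)·s(k−2): e.g. r·b = rb.
So term 8 is rbrrbrbrrbrrb·rbrrbrbr.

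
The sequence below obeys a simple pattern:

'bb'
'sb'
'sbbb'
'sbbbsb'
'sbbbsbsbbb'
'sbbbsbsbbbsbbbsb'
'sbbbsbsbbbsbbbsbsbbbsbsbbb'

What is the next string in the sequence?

sbbbsbsbbbsbbbsbsbbbsbsbbbsbbbsbsbbbsbbbsb

From term 3 onward, concatenate the last term with the second-to-last: sb·bb = sbbb, sbbb·sb = sbbbsb, …
The next term joins sbbbsbsbbbsbbbsbsbbbsbsbbb and sbbbsbsbbbsbbbsb.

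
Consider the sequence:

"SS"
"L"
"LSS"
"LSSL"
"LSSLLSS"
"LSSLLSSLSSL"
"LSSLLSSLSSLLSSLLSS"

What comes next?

Each term (from the third on) is the previous term followed by the one before it: term 3 = L·SS = LSS.
The next term joins LSSLLSSLSSLLSSLLSS and LSSLLSSLSSL.

LSSLLSSLSSLLSSLLSSLSSLLSSLSSL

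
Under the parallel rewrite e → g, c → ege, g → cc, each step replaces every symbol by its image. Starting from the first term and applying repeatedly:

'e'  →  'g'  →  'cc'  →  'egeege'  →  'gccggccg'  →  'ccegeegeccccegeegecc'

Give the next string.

egeegegccggccgegeegeegeegegccggccgegeege

Replace each of the 20 characters of ccegeegeccccegeegecc in place — ege ege g cc g g cc g ege ege ege ege g cc g g cc g ege ege — and concatenate.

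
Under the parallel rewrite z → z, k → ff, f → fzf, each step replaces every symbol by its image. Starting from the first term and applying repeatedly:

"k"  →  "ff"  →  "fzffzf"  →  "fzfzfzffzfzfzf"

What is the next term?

Applying the rule to each of the 14 symbols of fzfzfzffzfzfzf gives the pieces fzf z fzf z fzf z fzf fzf z fzf z fzf z fzf, which concatenate to the answer.

fzfzfzfzfzfzfzffzfzfzfzfzfzfzf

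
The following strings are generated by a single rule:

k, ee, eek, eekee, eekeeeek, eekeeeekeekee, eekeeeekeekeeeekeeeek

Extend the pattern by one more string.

eekeeeekeekeeeekeeeekeekeeeekeekee

Each term (from the third on) is the previous term followed by the one before it: term 3 = ee·k = eek.
The next term joins eekeeeekeekeeeekeeeek and eekeeeekeekee.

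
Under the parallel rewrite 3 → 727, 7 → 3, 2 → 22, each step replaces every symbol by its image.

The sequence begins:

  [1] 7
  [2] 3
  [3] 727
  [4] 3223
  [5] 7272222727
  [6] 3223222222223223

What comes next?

Replace each of the 16 characters of 3223222222223223 in place — 727 22 22 727 22 22 22 22 22 22 22 22 727 22 22 727 — and concatenate.

727222272722222222222222227272222727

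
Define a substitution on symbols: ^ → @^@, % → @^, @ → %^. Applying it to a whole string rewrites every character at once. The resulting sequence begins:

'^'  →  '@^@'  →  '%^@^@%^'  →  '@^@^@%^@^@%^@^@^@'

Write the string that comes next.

Replace each of the 17 characters of @^@^@%^@^@%^@^@^@ in place — %^ @^@ %^ @^@ %^ @^ @^@ %^ @^@ %^ @^ @^@ %^ @^@ %^ @^@ %^ — and concatenate.

%^@^@%^@^@%^@^@^@%^@^@%^@^@^@%^@^@%^@^@%^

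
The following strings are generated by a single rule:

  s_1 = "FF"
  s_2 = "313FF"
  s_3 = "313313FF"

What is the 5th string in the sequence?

313313313313FF

The strings grow by a fixed prefix 313 each time.
From 313313FF, 2 further steps: 313313FF → 313313313FF → (answer).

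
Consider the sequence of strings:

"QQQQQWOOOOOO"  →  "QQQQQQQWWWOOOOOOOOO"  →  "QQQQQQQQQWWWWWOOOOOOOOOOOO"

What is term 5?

QQQQQQQQQQQQQWWWWWWWWWOOOOOOOOOOOOOOOOOO

The n-th term is 2n+3 Q's then 2n-1 W's then 3n+3 O's (n = 1, 2, …).
For term 5, n = 5, so the run lengths are 13, 9, 18.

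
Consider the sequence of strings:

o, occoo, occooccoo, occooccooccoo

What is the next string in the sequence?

occooccooccooccoo

Each term is the previous one with ccoo appended.
So the next term is occooccooccoo·ccoo.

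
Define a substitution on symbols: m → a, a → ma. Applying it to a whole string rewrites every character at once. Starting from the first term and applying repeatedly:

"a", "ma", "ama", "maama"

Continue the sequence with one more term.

Expanding maama: m→a, a→ma, a→ma, m→a, a→ma. Concatenated: a ma ma a ma.

amamaama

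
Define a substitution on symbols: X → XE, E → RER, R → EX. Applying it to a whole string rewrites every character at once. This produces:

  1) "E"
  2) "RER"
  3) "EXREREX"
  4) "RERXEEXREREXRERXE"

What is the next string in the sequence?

Replace each of the 17 characters of RERXEEXREREXRERXE in place — EX RER EX XE RER RER XE EX RER EX RER XE EX RER EX XE RER — and concatenate.

EXREREXXERERRERXEEXREREXRERXEEXREREXXERER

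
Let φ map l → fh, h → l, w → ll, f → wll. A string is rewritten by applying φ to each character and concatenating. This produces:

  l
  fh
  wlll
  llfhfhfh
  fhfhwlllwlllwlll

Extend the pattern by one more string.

Rewriting the 16 symbols of fhfhwlllwlllwlll one by one yields wll l wll l ll fh fh fh ll fh fh fh ll fh fh fh; concatenated:

wlllwlllllfhfhfhllfhfhfhllfhfhfh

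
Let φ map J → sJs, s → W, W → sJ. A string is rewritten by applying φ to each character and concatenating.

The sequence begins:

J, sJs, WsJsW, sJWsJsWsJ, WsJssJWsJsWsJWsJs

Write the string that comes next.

Rewriting the 17 symbols of WsJssJWsJsWsJWsJs one by one yields sJ W sJs W W sJs sJ W sJs W sJ W sJs sJ W sJs W; concatenated:

sJWsJsWWsJssJWsJsWsJWsJssJWsJsW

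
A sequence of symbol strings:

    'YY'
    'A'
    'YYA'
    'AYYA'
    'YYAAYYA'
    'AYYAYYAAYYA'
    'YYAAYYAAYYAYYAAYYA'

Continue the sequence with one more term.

AYYAYYAAYYAYYAAYYAAYYAYYAAYYA

This is a Fibonacci-style word recurrence s(k) = s(k−2)·s(k−1): e.g. YY·A = YYA.
The next term joins AYYAYYAAYYA and YYAAYYAAYYAYYAAYYA.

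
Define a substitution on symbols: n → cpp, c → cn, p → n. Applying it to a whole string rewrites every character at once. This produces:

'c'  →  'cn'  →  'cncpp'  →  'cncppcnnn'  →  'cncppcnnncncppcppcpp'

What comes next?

cncppcnnncncppcppcppcncppcnnncnnncnnn

φ(cncppcnnncncppcppcpp) expands symbol-by-symbol to cn cpp cn n n cn cpp cpp cpp cn cpp cn n n cn n n cn n n; joining the 20 pieces gives the next term.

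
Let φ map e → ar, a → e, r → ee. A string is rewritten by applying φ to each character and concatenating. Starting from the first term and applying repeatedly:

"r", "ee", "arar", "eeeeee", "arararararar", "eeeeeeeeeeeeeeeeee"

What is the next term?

Rewriting the 18 symbols of eeeeeeeeeeeeeeeeee one by one yields ar ar ar ar ar ar ar ar ar ar ar ar ar ar ar ar ar ar; concatenated:

arararararararararararararararararar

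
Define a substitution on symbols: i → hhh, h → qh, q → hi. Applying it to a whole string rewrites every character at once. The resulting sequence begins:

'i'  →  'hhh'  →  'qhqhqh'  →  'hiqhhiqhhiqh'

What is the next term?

Rewriting each symbol of hiqhhiqhhiqh: h→qh, i→hhh, q→hi, h→qh, h→qh, i→hhh, q→hi, h→qh, h→qh, i→hhh, q→hi, h→qh, which concatenates to qh hhh hi qh qh hhh hi qh qh hhh hi qh.

qhhhhhiqhqhhhhhiqhqhhhhhiqh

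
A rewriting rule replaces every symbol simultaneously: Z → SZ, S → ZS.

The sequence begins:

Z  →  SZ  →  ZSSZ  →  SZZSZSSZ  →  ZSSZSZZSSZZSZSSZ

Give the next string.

SZZSZSSZZSSZSZZSZSSZSZZSSZZSZSSZ

Applying the rule to each of the 16 symbols of ZSSZSZZSSZZSZSSZ gives the pieces SZ ZS ZS SZ ZS SZ SZ ZS ZS SZ SZ ZS SZ ZS ZS SZ, which concatenate to the answer.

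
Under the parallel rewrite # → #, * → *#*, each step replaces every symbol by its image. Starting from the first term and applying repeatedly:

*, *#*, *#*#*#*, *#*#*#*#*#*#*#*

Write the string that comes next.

φ(*#*#*#*#*#*#*#*) expands symbol-by-symbol to *#* # *#* # *#* # *#* # *#* # *#* # *#* # *#*; joining the 15 pieces gives the next term.

*#*#*#*#*#*#*#*#*#*#*#*#*#*#*#*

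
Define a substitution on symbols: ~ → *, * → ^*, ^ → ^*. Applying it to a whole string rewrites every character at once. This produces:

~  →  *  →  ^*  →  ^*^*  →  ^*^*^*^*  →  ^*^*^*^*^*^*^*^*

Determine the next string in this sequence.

Replace each of the 16 characters of ^*^*^*^*^*^*^*^* in place — ^* ^* ^* ^* ^* ^* ^* ^* ^* ^* ^* ^* ^* ^* ^* ^* — and concatenate.

^*^*^*^*^*^*^*^*^*^*^*^*^*^*^*^*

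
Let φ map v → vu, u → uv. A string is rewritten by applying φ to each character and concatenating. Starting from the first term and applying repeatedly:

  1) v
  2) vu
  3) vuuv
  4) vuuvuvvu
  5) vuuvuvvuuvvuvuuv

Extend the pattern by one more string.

vuuvuvvuuvvuvuuvuvvuvuuvvuuvuvvu

φ(vuuvuvvuuvvuvuuv) expands symbol-by-symbol to vu uv uv vu uv vu vu uv uv vu vu uv vu uv uv vu; joining the 16 pieces gives the next term.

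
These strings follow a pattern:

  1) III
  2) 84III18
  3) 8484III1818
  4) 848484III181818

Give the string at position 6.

Every step adds 84 to the front and 18 to the end of the previous string.
From 848484III181818, 2 further steps: 848484III181818 → 84848484III18181818 → (answer).

8484848484III1818181818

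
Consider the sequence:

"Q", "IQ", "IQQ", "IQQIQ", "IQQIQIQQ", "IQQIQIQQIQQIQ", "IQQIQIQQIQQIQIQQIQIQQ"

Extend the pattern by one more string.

This is a Fibonacci-style word recurrence s(k) = s(k−1)·s(k−2): e.g. IQ·Q = IQQ.
Continuing: IQQIQIQQIQQIQIQQIQIQQ · IQQIQIQQIQQIQ gives term 8.

IQQIQIQQIQQIQIQQIQIQQIQQIQIQQIQQIQ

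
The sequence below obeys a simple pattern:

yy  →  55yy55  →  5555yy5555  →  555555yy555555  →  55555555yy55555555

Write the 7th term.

Every step adds 55 to the front and 55 to the end of the previous string.
From 55555555yy55555555, 2 further steps: 55555555yy55555555 → 5555555555yy5555555555 → (answer).

555555555555yy555555555555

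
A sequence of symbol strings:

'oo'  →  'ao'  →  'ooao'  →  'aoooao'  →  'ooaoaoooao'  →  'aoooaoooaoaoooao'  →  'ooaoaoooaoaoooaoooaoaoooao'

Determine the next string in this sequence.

aoooaoooaoaoooaoooaoaoooaoaoooaoooaoaoooao

Each term (from the third on) is the two preceding terms concatenated in order: term 3 = oo·ao = ooao.
Continuing: aoooaoooaoaoooao · ooaoaoooaoaoooaoooaoaoooao gives term 8.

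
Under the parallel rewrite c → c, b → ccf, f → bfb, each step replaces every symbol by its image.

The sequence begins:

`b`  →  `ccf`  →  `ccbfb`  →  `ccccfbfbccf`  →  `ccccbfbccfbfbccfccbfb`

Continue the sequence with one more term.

Replace each of the 21 characters of ccccbfbccfbfbccfccbfb in place — c c c c ccf bfb ccf c c bfb ccf bfb ccf c c bfb c c ccf bfb ccf — and concatenate.

ccccccfbfbccfccbfbccfbfbccfccbfbccccfbfbccf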